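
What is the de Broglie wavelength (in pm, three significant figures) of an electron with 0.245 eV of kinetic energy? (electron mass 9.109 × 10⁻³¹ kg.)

KE = 0.245 eV = 3.925 × 10⁻²⁰ J.
p = √(2mKE) = √(2 × 9.109 × 10⁻³¹ × 3.925 × 10⁻²⁰) = 2.674 × 10⁻²⁵ kg·m/s.
λ = h/p = 6.626 × 10⁻³⁴ / 2.674 × 10⁻²⁵ = 2.48 × 10⁻⁹ m = 2480 pm.

λ = 2480 pm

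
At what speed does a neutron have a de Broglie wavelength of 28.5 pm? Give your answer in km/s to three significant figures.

v = 13.9 km/s

p = h/λ = 6.626 × 10⁻³⁴ / 2.850 × 10⁻¹¹ = 2.325 × 10⁻²³ kg·m/s.
v = p/m = 2.325 × 10⁻²³ / 1.675 × 10⁻²⁷ = 1.39 × 10⁴ m/s = 13.9 km/s.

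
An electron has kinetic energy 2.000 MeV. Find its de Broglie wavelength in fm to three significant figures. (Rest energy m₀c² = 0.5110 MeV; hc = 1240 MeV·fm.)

Total energy E = KE + m₀c² = 2.000 + 0.5110 = 2.5110 MeV.
(pc)² = E² − (m₀c²)² = (2.5110)² − (0.5110)² = 6.044 MeV², so pc = 2.458 MeV.
λ = hc/(pc) = 1240 MeV·fm / 2.458 MeV = 504 fm.

λ = 504 fm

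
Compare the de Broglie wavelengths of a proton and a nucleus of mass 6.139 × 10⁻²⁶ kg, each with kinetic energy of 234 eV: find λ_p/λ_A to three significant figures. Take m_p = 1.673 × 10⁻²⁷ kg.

λ_p/λ_A = 6.06

At fixed KE, p = √(2mKE) so λ = h/p ∝ 1/√m.
λ_p/λ_A = √(m_A/m_p) = √(6.139 × 10⁻²⁶/1.673 × 10⁻²⁷) = √(36.69) = 6.06.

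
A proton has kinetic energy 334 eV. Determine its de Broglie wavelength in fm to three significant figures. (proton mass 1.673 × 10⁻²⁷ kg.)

KE = 334 eV = 5.351 × 10⁻¹⁷ J.
p = √(2mKE) = √(2 × 1.673 × 10⁻²⁷ × 5.351 × 10⁻¹⁷) = 4.231 × 10⁻²² kg·m/s.
λ = h/p = 6.626 × 10⁻³⁴ / 4.231 × 10⁻²² = 1.57 × 10⁻¹² m = 1570 fm.

λ = 1570 fm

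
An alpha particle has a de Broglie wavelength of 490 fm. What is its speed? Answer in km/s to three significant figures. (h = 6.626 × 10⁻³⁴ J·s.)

v = 203 km/s

p = h/λ = 6.626 × 10⁻³⁴ / 4.900 × 10⁻¹³ = 1.352 × 10⁻²¹ kg·m/s.
v = p/m = 1.352 × 10⁻²¹ / 6.645 × 10⁻²⁷ = 2.03 × 10⁵ m/s = 203 km/s.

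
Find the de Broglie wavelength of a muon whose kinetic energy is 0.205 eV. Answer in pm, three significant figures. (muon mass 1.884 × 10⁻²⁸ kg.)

KE = 0.205 eV = 3.284 × 10⁻²⁰ J.
p = √(2mKE) = √(2 × 1.884 × 10⁻²⁸ × 3.284 × 10⁻²⁰) = 3.518 × 10⁻²⁴ kg·m/s.
λ = h/p = 6.626 × 10⁻³⁴ / 3.518 × 10⁻²⁴ = 1.88 × 10⁻¹⁰ m = 188 pm.

λ = 188 pm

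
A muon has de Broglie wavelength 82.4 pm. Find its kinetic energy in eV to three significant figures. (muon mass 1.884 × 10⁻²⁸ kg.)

KE = 1.07 eV

p = h/λ = 6.626 × 10⁻³⁴ / 8.240 × 10⁻¹¹ = 8.041 × 10⁻²⁴ kg·m/s.
KE = p²/(2m) = (8.041 × 10⁻²⁴)² / (2 × 1.884 × 10⁻²⁸) = 1.716 × 10⁻¹⁹ J = 1.07 eV.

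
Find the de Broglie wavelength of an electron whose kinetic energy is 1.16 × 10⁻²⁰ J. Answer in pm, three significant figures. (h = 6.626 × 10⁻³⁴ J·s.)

p = √(2mKE) = √(2 × 9.109 × 10⁻³¹ × 1.160 × 10⁻²⁰) = 1.454 × 10⁻²⁵ kg·m/s.
λ = h/p = 6.626 × 10⁻³⁴ / 1.454 × 10⁻²⁵ = 4.56 × 10⁻⁹ m = 4560 pm.

λ = 4560 pm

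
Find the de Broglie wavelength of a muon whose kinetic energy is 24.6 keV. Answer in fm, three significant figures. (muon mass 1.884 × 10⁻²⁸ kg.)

KE = 24.6 keV = 3.941 × 10⁻¹⁵ J.
p = √(2mKE) = √(2 × 1.884 × 10⁻²⁸ × 3.941 × 10⁻¹⁵) = 1.219 × 10⁻²¹ kg·m/s.
λ = h/p = 6.626 × 10⁻³⁴ / 1.219 × 10⁻²¹ = 5.44 × 10⁻¹³ m = 544 fm.

λ = 544 fm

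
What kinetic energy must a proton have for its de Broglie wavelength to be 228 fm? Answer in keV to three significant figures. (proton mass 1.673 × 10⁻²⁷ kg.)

p = h/λ = 6.626 × 10⁻³⁴ / 2.280 × 10⁻¹³ = 2.906 × 10⁻²¹ kg·m/s.
KE = p²/(2m) = (2.906 × 10⁻²¹)² / (2 × 1.673 × 10⁻²⁷) = 2.524 × 10⁻¹⁵ J = 15.8 keV.

KE = 15.8 keV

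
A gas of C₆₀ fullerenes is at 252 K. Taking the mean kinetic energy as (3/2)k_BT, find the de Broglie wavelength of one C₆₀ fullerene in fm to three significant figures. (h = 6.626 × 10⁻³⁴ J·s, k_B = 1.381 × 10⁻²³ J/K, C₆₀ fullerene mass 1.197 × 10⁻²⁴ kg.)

λ = 5930 fm

KE = (3/2)k_BT = 1.5 × 1.381 × 10⁻²³ × 252 = 5.220 × 10⁻²¹ J.
p = √(2mKE) = √(2 × 1.197 × 10⁻²⁴ × 5.220 × 10⁻²¹) = 1.118 × 10⁻²² kg·m/s.
λ = h/p = 5.93 × 10⁻¹² m = 5930 fm.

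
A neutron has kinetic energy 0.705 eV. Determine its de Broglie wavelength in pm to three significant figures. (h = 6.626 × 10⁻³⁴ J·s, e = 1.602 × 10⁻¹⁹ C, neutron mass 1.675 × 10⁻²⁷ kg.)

λ = 34.1 pm

KE = 0.705 eV = 1.129 × 10⁻¹⁹ J.
p = √(2mKE) = √(2 × 1.675 × 10⁻²⁷ × 1.129 × 10⁻¹⁹) = 1.945 × 10⁻²³ kg·m/s.
λ = h/p = 6.626 × 10⁻³⁴ / 1.945 × 10⁻²³ = 3.41 × 10⁻¹¹ m = 34.1 pm.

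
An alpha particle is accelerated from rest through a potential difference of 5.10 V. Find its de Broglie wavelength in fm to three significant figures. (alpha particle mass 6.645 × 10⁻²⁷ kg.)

KE = 2eV = 2 × 1.602 × 10⁻¹⁹ × 5.100 = 1.634 × 10⁻¹⁸ J.
p = √(2mKE) = √(2 × 6.645 × 10⁻²⁷ × 1.634 × 10⁻¹⁸) = 1.474 × 10⁻²² kg·m/s.
λ = h/p = 6.626 × 10⁻³⁴ / 1.474 × 10⁻²² = 4.50 × 10⁻¹² m = 4500 fm.

λ = 4500 fm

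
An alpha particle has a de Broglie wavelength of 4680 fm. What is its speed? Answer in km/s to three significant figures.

v = 21.3 km/s

p = h/λ = 6.626 × 10⁻³⁴ / 4.680 × 10⁻¹² = 1.416 × 10⁻²² kg·m/s.
v = p/m = 1.416 × 10⁻²² / 6.645 × 10⁻²⁷ = 2.13 × 10⁴ m/s = 21.3 km/s.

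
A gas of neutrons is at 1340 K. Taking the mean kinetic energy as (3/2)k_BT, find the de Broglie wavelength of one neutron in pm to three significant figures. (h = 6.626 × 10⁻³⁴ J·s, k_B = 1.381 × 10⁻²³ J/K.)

λ = 68.7 pm

KE = (3/2)k_BT = 1.5 × 1.381 × 10⁻²³ × 1340 = 2.776 × 10⁻²⁰ J.
p = √(2mKE) = √(2 × 1.675 × 10⁻²⁷ × 2.776 × 10⁻²⁰) = 9.643 × 10⁻²⁴ kg·m/s.
λ = h/p = 6.87 × 10⁻¹¹ m = 68.7 pm.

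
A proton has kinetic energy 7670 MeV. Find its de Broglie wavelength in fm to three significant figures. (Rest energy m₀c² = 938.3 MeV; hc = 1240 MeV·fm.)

λ = 0.145 fm

Total energy E = KE + m₀c² = 7670 + 938.3 = 8608.3 MeV.
(pc)² = E² − (m₀c²)² = (8608.3)² − (938.3)² = 7.322 × 10⁷ MeV², so pc = 8557 MeV.
λ = hc/(pc) = 1240 MeV·fm / 8557 MeV = 0.145 fm.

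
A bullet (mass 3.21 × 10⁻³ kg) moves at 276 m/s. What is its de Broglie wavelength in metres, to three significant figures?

λ = 7.48 × 10⁻³⁴ m

p = mv = 3.21 × 10⁻³ × 276 = 8.860 × 10⁻¹ kg·m/s.
λ = h/p = 6.626 × 10⁻³⁴ / 8.860 × 10⁻¹ = 7.48 × 10⁻³⁴ m.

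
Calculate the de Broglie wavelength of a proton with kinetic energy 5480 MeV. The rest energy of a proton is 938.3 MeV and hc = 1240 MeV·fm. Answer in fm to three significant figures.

Total energy E = KE + m₀c² = 5480 + 938.3 = 6418.3 MeV.
(pc)² = E² − (m₀c²)² = (6418.3)² − (938.3)² = 4.031 × 10⁷ MeV², so pc = 6349 MeV.
λ = hc/(pc) = 1240 MeV·fm / 6349 MeV = 0.195 fm.

λ = 0.195 fm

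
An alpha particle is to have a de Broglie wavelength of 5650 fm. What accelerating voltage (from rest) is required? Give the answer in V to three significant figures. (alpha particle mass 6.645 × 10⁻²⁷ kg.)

p = h/λ = 6.626 × 10⁻³⁴ / 5.650 × 10⁻¹² = 1.173 × 10⁻²² kg·m/s.
KE = p²/(2m) = 1.035 × 10⁻¹⁸ J.
V = KE/2e = 1.035 × 10⁻¹⁸ / (2 × 1.602 × 10⁻¹⁹) = 3.23 V.

V = 3.23 V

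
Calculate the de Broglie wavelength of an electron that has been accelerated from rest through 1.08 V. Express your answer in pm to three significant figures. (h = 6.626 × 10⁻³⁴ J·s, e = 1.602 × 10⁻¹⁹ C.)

KE = eV = 1.602 × 10⁻¹⁹ × 1.080 = 1.730 × 10⁻¹⁹ J.
p = √(2mKE) = √(2 × 9.109 × 10⁻³¹ × 1.730 × 10⁻¹⁹) = 5.614 × 10⁻²⁵ kg·m/s.
λ = h/p = 6.626 × 10⁻³⁴ / 5.614 × 10⁻²⁵ = 1.18 × 10⁻⁹ m = 1180 pm.

λ = 1180 pm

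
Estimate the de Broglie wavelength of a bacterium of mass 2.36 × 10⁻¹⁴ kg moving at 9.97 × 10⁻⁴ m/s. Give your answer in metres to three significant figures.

λ = 2.82 × 10⁻¹⁷ m

p = mv = 2.36 × 10⁻¹⁴ × 9.97 × 10⁻⁴ = 2.353 × 10⁻¹⁷ kg·m/s.
λ = h/p = 6.626 × 10⁻³⁴ / 2.353 × 10⁻¹⁷ = 2.82 × 10⁻¹⁷ m.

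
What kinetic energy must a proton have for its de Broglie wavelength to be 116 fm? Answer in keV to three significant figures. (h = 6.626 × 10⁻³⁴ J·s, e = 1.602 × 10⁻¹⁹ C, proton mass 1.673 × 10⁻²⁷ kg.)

KE = 60.9 keV

p = h/λ = 6.626 × 10⁻³⁴ / 1.160 × 10⁻¹³ = 5.712 × 10⁻²¹ kg·m/s.
KE = p²/(2m) = (5.712 × 10⁻²¹)² / (2 × 1.673 × 10⁻²⁷) = 9.751 × 10⁻¹⁵ J = 60.9 keV.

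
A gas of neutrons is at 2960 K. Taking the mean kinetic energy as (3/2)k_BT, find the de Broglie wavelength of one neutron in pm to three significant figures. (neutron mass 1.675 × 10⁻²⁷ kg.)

λ = 46.2 pm

KE = (3/2)k_BT = 1.5 × 1.381 × 10⁻²³ × 2960 = 6.132 × 10⁻²⁰ J.
p = √(2mKE) = √(2 × 1.675 × 10⁻²⁷ × 6.132 × 10⁻²⁰) = 1.433 × 10⁻²³ kg·m/s.
λ = h/p = 4.62 × 10⁻¹¹ m = 46.2 pm.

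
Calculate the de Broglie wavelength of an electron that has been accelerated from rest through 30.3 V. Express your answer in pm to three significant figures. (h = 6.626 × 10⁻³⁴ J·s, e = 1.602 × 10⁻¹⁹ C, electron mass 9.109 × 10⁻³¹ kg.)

KE = eV = 1.602 × 10⁻¹⁹ × 30.30 = 4.854 × 10⁻¹⁸ J.
p = √(2mKE) = √(2 × 9.109 × 10⁻³¹ × 4.854 × 10⁻¹⁸) = 2.974 × 10⁻²⁴ kg·m/s.
λ = h/p = 6.626 × 10⁻³⁴ / 2.974 × 10⁻²⁴ = 2.23 × 10⁻¹⁰ m = 223 pm.

λ = 223 pm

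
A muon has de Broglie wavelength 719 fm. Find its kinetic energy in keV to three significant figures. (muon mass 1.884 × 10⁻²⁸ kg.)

p = h/λ = 6.626 × 10⁻³⁴ / 7.190 × 10⁻¹³ = 9.216 × 10⁻²² kg·m/s.
KE = p²/(2m) = (9.216 × 10⁻²²)² / (2 × 1.884 × 10⁻²⁸) = 2.254 × 10⁻¹⁵ J = 14.1 keV.

KE = 14.1 keV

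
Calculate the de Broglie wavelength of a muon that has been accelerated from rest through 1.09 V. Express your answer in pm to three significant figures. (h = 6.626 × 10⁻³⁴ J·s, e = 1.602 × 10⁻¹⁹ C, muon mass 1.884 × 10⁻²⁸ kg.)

λ = 81.7 pm

KE = eV = 1.602 × 10⁻¹⁹ × 1.090 = 1.746 × 10⁻¹⁹ J.
p = √(2mKE) = √(2 × 1.884 × 10⁻²⁸ × 1.746 × 10⁻¹⁹) = 8.111 × 10⁻²⁴ kg·m/s.
λ = h/p = 6.626 × 10⁻³⁴ / 8.111 × 10⁻²⁴ = 8.17 × 10⁻¹¹ m = 81.7 pm.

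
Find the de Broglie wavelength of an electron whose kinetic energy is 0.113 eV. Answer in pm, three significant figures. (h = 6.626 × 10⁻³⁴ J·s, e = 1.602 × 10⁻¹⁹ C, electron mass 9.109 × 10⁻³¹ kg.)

λ = 3650 pm

KE = 0.113 eV = 1.810 × 10⁻²⁰ J.
p = √(2mKE) = √(2 × 9.109 × 10⁻³¹ × 1.810 × 10⁻²⁰) = 1.816 × 10⁻²⁵ kg·m/s.
λ = h/p = 6.626 × 10⁻³⁴ / 1.816 × 10⁻²⁵ = 3.65 × 10⁻⁹ m = 3650 pm.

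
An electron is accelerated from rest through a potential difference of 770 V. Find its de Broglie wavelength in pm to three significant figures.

KE = eV = 1.602 × 10⁻¹⁹ × 770.0 = 1.234 × 10⁻¹⁶ J.
p = √(2mKE) = √(2 × 9.109 × 10⁻³¹ × 1.234 × 10⁻¹⁶) = 1.499 × 10⁻²³ kg·m/s.
λ = h/p = 6.626 × 10⁻³⁴ / 1.499 × 10⁻²³ = 4.42 × 10⁻¹¹ m = 44.2 pm.

λ = 44.2 pm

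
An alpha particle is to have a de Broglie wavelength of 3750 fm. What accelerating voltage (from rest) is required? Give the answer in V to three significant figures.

p = h/λ = 6.626 × 10⁻³⁴ / 3.750 × 10⁻¹² = 1.767 × 10⁻²² kg·m/s.
KE = p²/(2m) = 2.349 × 10⁻¹⁸ J.
V = KE/2e = 2.349 × 10⁻¹⁸ / (2 × 1.602 × 10⁻¹⁹) = 7.33 V.

V = 7.33 V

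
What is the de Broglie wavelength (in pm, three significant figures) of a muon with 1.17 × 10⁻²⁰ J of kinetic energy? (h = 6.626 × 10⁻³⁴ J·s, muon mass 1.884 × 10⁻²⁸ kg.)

p = √(2mKE) = √(2 × 1.884 × 10⁻²⁸ × 1.170 × 10⁻²⁰) = 2.100 × 10⁻²⁴ kg·m/s.
λ = h/p = 6.626 × 10⁻³⁴ / 2.100 × 10⁻²⁴ = 3.16 × 10⁻¹⁰ m = 316 pm.

λ = 316 pm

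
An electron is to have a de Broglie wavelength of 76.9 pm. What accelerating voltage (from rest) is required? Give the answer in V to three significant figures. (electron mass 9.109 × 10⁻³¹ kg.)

V = 254 V

p = h/λ = 6.626 × 10⁻³⁴ / 7.690 × 10⁻¹¹ = 8.616 × 10⁻²⁴ kg·m/s.
KE = p²/(2m) = 4.075 × 10⁻¹⁷ J.
V = KE/e = 4.075 × 10⁻¹⁷ / (1.602 × 10⁻¹⁹) = 254 V.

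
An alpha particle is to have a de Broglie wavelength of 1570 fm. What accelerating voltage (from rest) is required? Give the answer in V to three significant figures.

V = 41.8 V

p = h/λ = 6.626 × 10⁻³⁴ / 1.570 × 10⁻¹² = 4.220 × 10⁻²² kg·m/s.
KE = p²/(2m) = 1.340 × 10⁻¹⁷ J.
V = KE/2e = 1.340 × 10⁻¹⁷ / (2 × 1.602 × 10⁻¹⁹) = 41.8 V.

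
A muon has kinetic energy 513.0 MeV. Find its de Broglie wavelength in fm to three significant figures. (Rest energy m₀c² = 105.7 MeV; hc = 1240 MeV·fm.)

Total energy E = KE + m₀c² = 513.0 + 105.7 = 618.7 MeV.
(pc)² = E² − (m₀c²)² = (618.7)² − (105.7)² = 3.716 × 10⁵ MeV², so pc = 609.6 MeV.
λ = hc/(pc) = 1240 MeV·fm / 609.6 MeV = 2.03 fm.

λ = 2.03 fm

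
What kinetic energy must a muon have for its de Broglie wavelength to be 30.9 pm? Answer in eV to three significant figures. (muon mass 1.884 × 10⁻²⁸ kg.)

KE = 7.62 eV

p = h/λ = 6.626 × 10⁻³⁴ / 3.090 × 10⁻¹¹ = 2.144 × 10⁻²³ kg·m/s.
KE = p²/(2m) = (2.144 × 10⁻²³)² / (2 × 1.884 × 10⁻²⁸) = 1.220 × 10⁻¹⁸ J = 7.62 eV.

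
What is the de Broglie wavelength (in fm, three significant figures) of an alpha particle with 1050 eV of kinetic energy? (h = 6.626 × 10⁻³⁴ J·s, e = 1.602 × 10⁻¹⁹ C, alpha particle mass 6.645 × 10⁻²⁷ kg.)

KE = 1050 eV = 1.682 × 10⁻¹⁶ J.
p = √(2mKE) = √(2 × 6.645 × 10⁻²⁷ × 1.682 × 10⁻¹⁶) = 1.495 × 10⁻²¹ kg·m/s.
λ = h/p = 6.626 × 10⁻³⁴ / 1.495 × 10⁻²¹ = 4.43 × 10⁻¹³ m = 443 fm.

λ = 443 fm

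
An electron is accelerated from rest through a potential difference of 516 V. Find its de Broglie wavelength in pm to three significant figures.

λ = 54.0 pm

KE = eV = 1.602 × 10⁻¹⁹ × 516.0 = 8.266 × 10⁻¹⁷ J.
p = √(2mKE) = √(2 × 9.109 × 10⁻³¹ × 8.266 × 10⁻¹⁷) = 1.227 × 10⁻²³ kg·m/s.
λ = h/p = 6.626 × 10⁻³⁴ / 1.227 × 10⁻²³ = 5.40 × 10⁻¹¹ m = 54.0 pm.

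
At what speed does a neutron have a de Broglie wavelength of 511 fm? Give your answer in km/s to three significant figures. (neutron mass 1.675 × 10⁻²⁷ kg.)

v = 774 km/s

p = h/λ = 6.626 × 10⁻³⁴ / 5.110 × 10⁻¹³ = 1.297 × 10⁻²¹ kg·m/s.
v = p/m = 1.297 × 10⁻²¹ / 1.675 × 10⁻²⁷ = 7.74 × 10⁵ m/s = 774 km/s.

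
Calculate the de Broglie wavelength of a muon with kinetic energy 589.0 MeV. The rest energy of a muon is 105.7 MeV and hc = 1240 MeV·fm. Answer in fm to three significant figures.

Total energy E = KE + m₀c² = 589.0 + 105.7 = 694.7 MeV.
(pc)² = E² − (m₀c²)² = (694.7)² − (105.7)² = 4.714 × 10⁵ MeV², so pc = 686.6 MeV.
λ = hc/(pc) = 1240 MeV·fm / 686.6 MeV = 1.81 fm.

λ = 1.81 fm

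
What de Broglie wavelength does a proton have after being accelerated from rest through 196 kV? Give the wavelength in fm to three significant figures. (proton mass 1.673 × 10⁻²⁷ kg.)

KE = eV = 1.602 × 10⁻¹⁹ × 1.960 × 10⁵ = 3.140 × 10⁻¹⁴ J.
p = √(2mKE) = √(2 × 1.673 × 10⁻²⁷ × 3.140 × 10⁻¹⁴) = 1.025 × 10⁻²⁰ kg·m/s.
λ = h/p = 6.626 × 10⁻³⁴ / 1.025 × 10⁻²⁰ = 6.46 × 10⁻¹⁴ m = 64.6 fm.

λ = 64.6 fm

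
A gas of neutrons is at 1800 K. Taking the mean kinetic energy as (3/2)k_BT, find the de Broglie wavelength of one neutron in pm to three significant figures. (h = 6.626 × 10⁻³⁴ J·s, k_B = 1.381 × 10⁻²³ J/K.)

λ = 59.3 pm

KE = (3/2)k_BT = 1.5 × 1.381 × 10⁻²³ × 1800 = 3.729 × 10⁻²⁰ J.
p = √(2mKE) = √(2 × 1.675 × 10⁻²⁷ × 3.729 × 10⁻²⁰) = 1.118 × 10⁻²³ kg·m/s.
λ = h/p = 5.93 × 10⁻¹¹ m = 59.3 pm.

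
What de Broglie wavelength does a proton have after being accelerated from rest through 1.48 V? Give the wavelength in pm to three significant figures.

KE = eV = 1.602 × 10⁻¹⁹ × 1.480 = 2.371 × 10⁻¹⁹ J.
p = √(2mKE) = √(2 × 1.673 × 10⁻²⁷ × 2.371 × 10⁻¹⁹) = 2.817 × 10⁻²³ kg·m/s.
λ = h/p = 6.626 × 10⁻³⁴ / 2.817 × 10⁻²³ = 2.35 × 10⁻¹¹ m = 23.5 pm.

λ = 23.5 pm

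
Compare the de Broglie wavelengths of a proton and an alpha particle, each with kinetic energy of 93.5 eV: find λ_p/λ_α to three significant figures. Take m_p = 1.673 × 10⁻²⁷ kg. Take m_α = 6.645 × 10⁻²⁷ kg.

At fixed KE, p = √(2mKE) so λ = h/p ∝ 1/√m.
λ_p/λ_α = √(m_α/m_p) = √(6.645 × 10⁻²⁷/1.673 × 10⁻²⁷) = √(3.972) = 1.99.

λ_p/λ_α = 1.99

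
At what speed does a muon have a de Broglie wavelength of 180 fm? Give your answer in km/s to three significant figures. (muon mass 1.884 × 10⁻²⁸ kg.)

v = 1.95 × 10⁴ km/s

p = h/λ = 6.626 × 10⁻³⁴ / 1.800 × 10⁻¹³ = 3.681 × 10⁻²¹ kg·m/s.
v = p/m = 3.681 × 10⁻²¹ / 1.884 × 10⁻²⁸ = 1.95 × 10⁷ m/s = 1.95 × 10⁴ km/s.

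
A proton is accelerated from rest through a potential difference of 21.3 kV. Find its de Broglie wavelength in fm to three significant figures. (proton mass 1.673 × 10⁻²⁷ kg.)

KE = eV = 1.602 × 10⁻¹⁹ × 2.130 × 10⁴ = 3.412 × 10⁻¹⁵ J.
p = √(2mKE) = √(2 × 1.673 × 10⁻²⁷ × 3.412 × 10⁻¹⁵) = 3.379 × 10⁻²¹ kg·m/s.
λ = h/p = 6.626 × 10⁻³⁴ / 3.379 × 10⁻²¹ = 1.96 × 10⁻¹³ m = 196 fm.

λ = 196 fm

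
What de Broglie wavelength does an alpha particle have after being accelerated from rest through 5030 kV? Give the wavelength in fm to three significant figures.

KE = 2eV = 2 × 1.602 × 10⁻¹⁹ × 5.030 × 10⁶ = 1.612 × 10⁻¹² J.
p = √(2mKE) = √(2 × 6.645 × 10⁻²⁷ × 1.612 × 10⁻¹²) = 1.464 × 10⁻¹⁹ kg·m/s.
λ = h/p = 6.626 × 10⁻³⁴ / 1.464 × 10⁻¹⁹ = 4.53 × 10⁻¹⁵ m = 4.53 fm.

λ = 4.53 fm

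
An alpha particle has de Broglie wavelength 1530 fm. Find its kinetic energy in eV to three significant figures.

KE = 88.1 eV

p = h/λ = 6.626 × 10⁻³⁴ / 1.530 × 10⁻¹² = 4.331 × 10⁻²² kg·m/s.
KE = p²/(2m) = (4.331 × 10⁻²²)² / (2 × 6.645 × 10⁻²⁷) = 1.411 × 10⁻¹⁷ J = 88.1 eV.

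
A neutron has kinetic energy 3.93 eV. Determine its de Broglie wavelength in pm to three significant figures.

KE = 3.93 eV = 6.296 × 10⁻¹⁹ J.
p = √(2mKE) = √(2 × 1.675 × 10⁻²⁷ × 6.296 × 10⁻¹⁹) = 4.593 × 10⁻²³ kg·m/s.
λ = h/p = 6.626 × 10⁻³⁴ / 4.593 × 10⁻²³ = 1.44 × 10⁻¹¹ m = 14.4 pm.

λ = 14.4 pm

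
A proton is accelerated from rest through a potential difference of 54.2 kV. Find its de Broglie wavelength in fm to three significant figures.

λ = 123 fm

KE = eV = 1.602 × 10⁻¹⁹ × 5.420 × 10⁴ = 8.683 × 10⁻¹⁵ J.
p = √(2mKE) = √(2 × 1.673 × 10⁻²⁷ × 8.683 × 10⁻¹⁵) = 5.390 × 10⁻²¹ kg·m/s.
λ = h/p = 6.626 × 10⁻³⁴ / 5.390 × 10⁻²¹ = 1.23 × 10⁻¹³ m = 123 fm.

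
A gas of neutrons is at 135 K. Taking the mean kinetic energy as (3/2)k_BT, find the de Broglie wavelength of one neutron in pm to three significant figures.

KE = (3/2)k_BT = 1.5 × 1.381 × 10⁻²³ × 135 = 2.797 × 10⁻²¹ J.
p = √(2mKE) = √(2 × 1.675 × 10⁻²⁷ × 2.797 × 10⁻²¹) = 3.061 × 10⁻²⁴ kg·m/s.
λ = h/p = 2.16 × 10⁻¹⁰ m = 216 pm.

λ = 216 pm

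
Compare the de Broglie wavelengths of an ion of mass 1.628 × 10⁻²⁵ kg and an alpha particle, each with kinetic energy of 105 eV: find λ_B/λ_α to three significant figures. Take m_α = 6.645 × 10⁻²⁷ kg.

At fixed KE, p = √(2mKE) so λ = h/p ∝ 1/√m.
λ_B/λ_α = √(m_α/m_B) = √(6.645 × 10⁻²⁷/1.628 × 10⁻²⁵) = √(0.04082) = 0.202.

λ_B/λ_α = 0.202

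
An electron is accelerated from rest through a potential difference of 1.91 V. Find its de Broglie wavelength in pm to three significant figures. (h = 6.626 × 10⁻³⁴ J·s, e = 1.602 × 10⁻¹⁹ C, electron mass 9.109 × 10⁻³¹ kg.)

KE = eV = 1.602 × 10⁻¹⁹ × 1.910 = 3.060 × 10⁻¹⁹ J.
p = √(2mKE) = √(2 × 9.109 × 10⁻³¹ × 3.060 × 10⁻¹⁹) = 7.466 × 10⁻²⁵ kg·m/s.
λ = h/p = 6.626 × 10⁻³⁴ / 7.466 × 10⁻²⁵ = 8.87 × 10⁻¹⁰ m = 887 pm.

λ = 887 pm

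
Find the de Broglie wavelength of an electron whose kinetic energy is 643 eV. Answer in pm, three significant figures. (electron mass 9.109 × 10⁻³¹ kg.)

KE = 643 eV = 1.030 × 10⁻¹⁶ J.
p = √(2mKE) = √(2 × 9.109 × 10⁻³¹ × 1.030 × 10⁻¹⁶) = 1.370 × 10⁻²³ kg·m/s.
λ = h/p = 6.626 × 10⁻³⁴ / 1.370 × 10⁻²³ = 4.84 × 10⁻¹¹ m = 48.4 pm.

λ = 48.4 pm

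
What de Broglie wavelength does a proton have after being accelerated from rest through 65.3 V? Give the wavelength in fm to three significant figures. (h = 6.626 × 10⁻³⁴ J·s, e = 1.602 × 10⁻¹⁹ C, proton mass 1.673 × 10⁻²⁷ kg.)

KE = eV = 1.602 × 10⁻¹⁹ × 65.30 = 1.046 × 10⁻¹⁷ J.
p = √(2mKE) = √(2 × 1.673 × 10⁻²⁷ × 1.046 × 10⁻¹⁷) = 1.871 × 10⁻²² kg·m/s.
λ = h/p = 6.626 × 10⁻³⁴ / 1.871 × 10⁻²² = 3.54 × 10⁻¹² m = 3540 fm.

λ = 3540 fm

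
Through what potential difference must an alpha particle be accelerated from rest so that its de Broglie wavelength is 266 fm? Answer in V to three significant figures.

p = h/λ = 6.626 × 10⁻³⁴ / 2.660 × 10⁻¹³ = 2.491 × 10⁻²¹ kg·m/s.
KE = p²/(2m) = 4.669 × 10⁻¹⁶ J.
V = KE/2e = 4.669 × 10⁻¹⁶ / (2 × 1.602 × 10⁻¹⁹) = 1460 V.

V = 1460 V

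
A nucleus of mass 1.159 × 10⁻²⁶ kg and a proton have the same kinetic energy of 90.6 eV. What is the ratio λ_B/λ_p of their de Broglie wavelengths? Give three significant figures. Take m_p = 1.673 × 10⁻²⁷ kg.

λ_B/λ_p = 0.380

At fixed KE, p = √(2mKE) so λ = h/p ∝ 1/√m.
λ_B/λ_p = √(m_p/m_B) = √(1.673 × 10⁻²⁷/1.159 × 10⁻²⁶) = √(0.1443) = 0.380.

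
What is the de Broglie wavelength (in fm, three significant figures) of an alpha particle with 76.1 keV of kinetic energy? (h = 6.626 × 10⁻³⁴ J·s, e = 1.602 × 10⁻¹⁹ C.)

λ = 52.1 fm

KE = 76.1 keV = 1.219 × 10⁻¹⁴ J.
p = √(2mKE) = √(2 × 6.645 × 10⁻²⁷ × 1.219 × 10⁻¹⁴) = 1.273 × 10⁻²⁰ kg·m/s.
λ = h/p = 6.626 × 10⁻³⁴ / 1.273 × 10⁻²⁰ = 5.21 × 10⁻¹⁴ m = 52.1 fm.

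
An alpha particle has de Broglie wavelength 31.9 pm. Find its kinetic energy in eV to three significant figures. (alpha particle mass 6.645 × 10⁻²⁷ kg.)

p = h/λ = 6.626 × 10⁻³⁴ / 3.190 × 10⁻¹¹ = 2.077 × 10⁻²³ kg·m/s.
KE = p²/(2m) = (2.077 × 10⁻²³)² / (2 × 6.645 × 10⁻²⁷) = 3.246 × 10⁻²⁰ J = 0.203 eV.

KE = 0.203 eV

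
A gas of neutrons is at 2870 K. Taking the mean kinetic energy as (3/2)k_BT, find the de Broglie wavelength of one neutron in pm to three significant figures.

KE = (3/2)k_BT = 1.5 × 1.381 × 10⁻²³ × 2870 = 5.945 × 10⁻²⁰ J.
p = √(2mKE) = √(2 × 1.675 × 10⁻²⁷ × 5.945 × 10⁻²⁰) = 1.411 × 10⁻²³ kg·m/s.
λ = h/p = 4.70 × 10⁻¹¹ m = 47.0 pm.

λ = 47.0 pm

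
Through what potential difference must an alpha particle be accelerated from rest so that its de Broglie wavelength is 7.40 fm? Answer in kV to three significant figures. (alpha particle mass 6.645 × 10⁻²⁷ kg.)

V = 1880 kV

p = h/λ = 6.626 × 10⁻³⁴ / 7.400 × 10⁻¹⁵ = 8.954 × 10⁻²⁰ kg·m/s.
KE = p²/(2m) = 6.033 × 10⁻¹³ J.
V = KE/2e = 6.033 × 10⁻¹³ / (2 × 1.602 × 10⁻¹⁹) = 1880 kV.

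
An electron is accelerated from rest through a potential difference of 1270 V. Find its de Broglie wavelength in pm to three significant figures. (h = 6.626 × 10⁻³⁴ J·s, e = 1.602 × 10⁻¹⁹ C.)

KE = eV = 1.602 × 10⁻¹⁹ × 1270 = 2.035 × 10⁻¹⁶ J.
p = √(2mKE) = √(2 × 9.109 × 10⁻³¹ × 2.035 × 10⁻¹⁶) = 1.925 × 10⁻²³ kg·m/s.
λ = h/p = 6.626 × 10⁻³⁴ / 1.925 × 10⁻²³ = 3.44 × 10⁻¹¹ m = 34.4 pm.

λ = 34.4 pm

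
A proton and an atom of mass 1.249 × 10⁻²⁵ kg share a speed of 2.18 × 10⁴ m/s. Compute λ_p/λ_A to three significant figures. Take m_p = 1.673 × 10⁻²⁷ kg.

At fixed v, p = mv so λ = h/(mv) ∝ 1/m.
λ_p/λ_A = m_A/m_p = 1.249 × 10⁻²⁵/1.673 × 10⁻²⁷ = 74.7.

λ_p/λ_A = 74.7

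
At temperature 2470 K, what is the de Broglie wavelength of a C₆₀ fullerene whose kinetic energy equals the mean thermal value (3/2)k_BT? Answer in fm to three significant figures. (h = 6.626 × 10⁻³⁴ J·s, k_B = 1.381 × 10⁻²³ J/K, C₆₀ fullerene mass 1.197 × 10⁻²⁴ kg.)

λ = 1890 fm

KE = (3/2)k_BT = 1.5 × 1.381 × 10⁻²³ × 2470 = 5.117 × 10⁻²⁰ J.
p = √(2mKE) = √(2 × 1.197 × 10⁻²⁴ × 5.117 × 10⁻²⁰) = 3.500 × 10⁻²² kg·m/s.
λ = h/p = 1.89 × 10⁻¹² m = 1890 fm.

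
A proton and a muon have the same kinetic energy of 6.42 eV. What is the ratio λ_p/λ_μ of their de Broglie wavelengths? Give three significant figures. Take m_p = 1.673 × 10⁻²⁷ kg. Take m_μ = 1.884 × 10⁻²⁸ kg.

At fixed KE, p = √(2mKE) so λ = h/p ∝ 1/√m.
λ_p/λ_μ = √(m_μ/m_p) = √(1.884 × 10⁻²⁸/1.673 × 10⁻²⁷) = √(0.1126) = 0.336.

λ_p/λ_μ = 0.336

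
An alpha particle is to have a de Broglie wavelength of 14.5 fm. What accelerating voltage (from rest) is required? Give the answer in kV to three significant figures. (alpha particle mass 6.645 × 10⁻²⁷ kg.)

p = h/λ = 6.626 × 10⁻³⁴ / 1.450 × 10⁻¹⁴ = 4.570 × 10⁻²⁰ kg·m/s.
KE = p²/(2m) = 1.571 × 10⁻¹³ J.
V = KE/2e = 1.571 × 10⁻¹³ / (2 × 1.602 × 10⁻¹⁹) = 490 kV.

V = 490 kV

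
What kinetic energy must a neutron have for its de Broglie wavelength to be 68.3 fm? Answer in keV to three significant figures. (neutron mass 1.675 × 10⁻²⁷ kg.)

p = h/λ = 6.626 × 10⁻³⁴ / 6.830 × 10⁻¹⁴ = 9.701 × 10⁻²¹ kg·m/s.
KE = p²/(2m) = (9.701 × 10⁻²¹)² / (2 × 1.675 × 10⁻²⁷) = 2.809 × 10⁻¹⁴ J = 175 keV.

KE = 175 keV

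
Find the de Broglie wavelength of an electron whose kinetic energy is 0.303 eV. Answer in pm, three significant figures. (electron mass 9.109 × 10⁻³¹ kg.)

KE = 0.303 eV = 4.854 × 10⁻²⁰ J.
p = √(2mKE) = √(2 × 9.109 × 10⁻³¹ × 4.854 × 10⁻²⁰) = 2.974 × 10⁻²⁵ kg·m/s.
λ = h/p = 6.626 × 10⁻³⁴ / 2.974 × 10⁻²⁵ = 2.23 × 10⁻⁹ m = 2230 pm.

λ = 2230 pm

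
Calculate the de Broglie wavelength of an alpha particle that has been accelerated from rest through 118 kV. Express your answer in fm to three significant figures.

λ = 29.6 fm

KE = 2eV = 2 × 1.602 × 10⁻¹⁹ × 1.180 × 10⁵ = 3.781 × 10⁻¹⁴ J.
p = √(2mKE) = √(2 × 6.645 × 10⁻²⁷ × 3.781 × 10⁻¹⁴) = 2.242 × 10⁻²⁰ kg·m/s.
λ = h/p = 6.626 × 10⁻³⁴ / 2.242 × 10⁻²⁰ = 2.96 × 10⁻¹⁴ m = 29.6 fm.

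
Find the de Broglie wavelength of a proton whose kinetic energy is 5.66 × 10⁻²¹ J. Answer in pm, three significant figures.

λ = 152 pm

p = √(2mKE) = √(2 × 1.673 × 10⁻²⁷ × 5.660 × 10⁻²¹) = 4.352 × 10⁻²⁴ kg·m/s.
λ = h/p = 6.626 × 10⁻³⁴ / 4.352 × 10⁻²⁴ = 1.52 × 10⁻¹⁰ m = 152 pm.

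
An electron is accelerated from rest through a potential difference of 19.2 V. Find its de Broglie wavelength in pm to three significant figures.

KE = eV = 1.602 × 10⁻¹⁹ × 19.20 = 3.076 × 10⁻¹⁸ J.
p = √(2mKE) = √(2 × 9.109 × 10⁻³¹ × 3.076 × 10⁻¹⁸) = 2.367 × 10⁻²⁴ kg·m/s.
λ = h/p = 6.626 × 10⁻³⁴ / 2.367 × 10⁻²⁴ = 2.80 × 10⁻¹⁰ m = 280 pm.

λ = 280 pm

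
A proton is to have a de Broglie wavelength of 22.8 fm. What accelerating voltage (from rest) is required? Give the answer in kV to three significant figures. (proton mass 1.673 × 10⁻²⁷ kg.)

p = h/λ = 6.626 × 10⁻³⁴ / 2.280 × 10⁻¹⁴ = 2.906 × 10⁻²⁰ kg·m/s.
KE = p²/(2m) = 2.524 × 10⁻¹³ J.
V = KE/e = 2.524 × 10⁻¹³ / (1.602 × 10⁻¹⁹) = 1580 kV.

V = 1580 kV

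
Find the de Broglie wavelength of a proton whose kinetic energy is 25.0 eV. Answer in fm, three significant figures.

KE = 25.0 eV = 4.005 × 10⁻¹⁸ J.
p = √(2mKE) = √(2 × 1.673 × 10⁻²⁷ × 4.005 × 10⁻¹⁸) = 1.158 × 10⁻²² kg·m/s.
λ = h/p = 6.626 × 10⁻³⁴ / 1.158 × 10⁻²² = 5.72 × 10⁻¹² m = 5720 fm.

λ = 5720 fm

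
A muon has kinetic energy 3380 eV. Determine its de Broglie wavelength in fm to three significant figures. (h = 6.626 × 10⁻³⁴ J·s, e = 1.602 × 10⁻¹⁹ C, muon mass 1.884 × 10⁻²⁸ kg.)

λ = 1470 fm

KE = 3380 eV = 5.415 × 10⁻¹⁶ J.
p = √(2mKE) = √(2 × 1.884 × 10⁻²⁸ × 5.415 × 10⁻¹⁶) = 4.517 × 10⁻²² kg·m/s.
λ = h/p = 6.626 × 10⁻³⁴ / 4.517 × 10⁻²² = 1.47 × 10⁻¹² m = 1470 fm.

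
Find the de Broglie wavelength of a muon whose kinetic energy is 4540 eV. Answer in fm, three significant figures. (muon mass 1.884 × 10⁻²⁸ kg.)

λ = 1270 fm

KE = 4540 eV = 7.273 × 10⁻¹⁶ J.
p = √(2mKE) = √(2 × 1.884 × 10⁻²⁸ × 7.273 × 10⁻¹⁶) = 5.235 × 10⁻²² kg·m/s.
λ = h/p = 6.626 × 10⁻³⁴ / 5.235 × 10⁻²² = 1.27 × 10⁻¹² m = 1270 fm.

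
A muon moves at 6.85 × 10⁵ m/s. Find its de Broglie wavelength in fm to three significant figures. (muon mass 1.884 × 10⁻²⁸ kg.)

p = mv = 1.884 × 10⁻²⁸ × 6.85 × 10⁵ = 1.291 × 10⁻²² kg·m/s.
λ = h/p = 6.626 × 10⁻³⁴ / 1.291 × 10⁻²² = 5.13 × 10⁻¹² m = 5130 fm.

λ = 5130 fm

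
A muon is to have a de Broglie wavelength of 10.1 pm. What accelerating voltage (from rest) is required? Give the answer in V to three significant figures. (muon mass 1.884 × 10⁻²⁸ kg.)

p = h/λ = 6.626 × 10⁻³⁴ / 1.010 × 10⁻¹¹ = 6.560 × 10⁻²³ kg·m/s.
KE = p²/(2m) = 1.142 × 10⁻¹⁷ J.
V = KE/e = 1.142 × 10⁻¹⁷ / (1.602 × 10⁻¹⁹) = 71.3 V.

V = 71.3 V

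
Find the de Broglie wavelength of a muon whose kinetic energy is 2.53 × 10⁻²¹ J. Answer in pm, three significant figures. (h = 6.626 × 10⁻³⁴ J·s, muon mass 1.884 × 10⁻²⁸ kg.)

p = √(2mKE) = √(2 × 1.884 × 10⁻²⁸ × 2.530 × 10⁻²¹) = 9.764 × 10⁻²⁵ kg·m/s.
λ = h/p = 6.626 × 10⁻³⁴ / 9.764 × 10⁻²⁵ = 6.79 × 10⁻¹⁰ m = 679 pm.

λ = 679 pm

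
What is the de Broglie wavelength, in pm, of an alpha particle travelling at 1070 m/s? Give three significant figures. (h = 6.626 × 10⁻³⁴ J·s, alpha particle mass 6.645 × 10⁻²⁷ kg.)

p = mv = 6.645 × 10⁻²⁷ × 1070 = 7.110 × 10⁻²⁴ kg·m/s.
λ = h/p = 6.626 × 10⁻³⁴ / 7.110 × 10⁻²⁴ = 9.32 × 10⁻¹¹ m = 93.2 pm.

λ = 93.2 pm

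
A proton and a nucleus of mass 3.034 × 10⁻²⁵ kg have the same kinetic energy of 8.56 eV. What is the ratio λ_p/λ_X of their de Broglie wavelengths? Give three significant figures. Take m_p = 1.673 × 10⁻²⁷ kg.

At fixed KE, p = √(2mKE) so λ = h/p ∝ 1/√m.
λ_p/λ_X = √(m_X/m_p) = √(3.034 × 10⁻²⁵/1.673 × 10⁻²⁷) = √(181.4) = 13.5.

λ_p/λ_X = 13.5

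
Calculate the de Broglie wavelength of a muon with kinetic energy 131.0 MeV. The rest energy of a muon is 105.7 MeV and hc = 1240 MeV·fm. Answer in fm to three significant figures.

Total energy E = KE + m₀c² = 131.0 + 105.7 = 236.7 MeV.
(pc)² = E² − (m₀c²)² = (236.7)² − (105.7)² = 4.485 × 10⁴ MeV², so pc = 211.8 MeV.
λ = hc/(pc) = 1240 MeV·fm / 211.8 MeV = 5.85 fm.

λ = 5.85 fm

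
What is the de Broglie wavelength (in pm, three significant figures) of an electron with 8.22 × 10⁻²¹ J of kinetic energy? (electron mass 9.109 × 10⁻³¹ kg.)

λ = 5410 pm

p = √(2mKE) = √(2 × 9.109 × 10⁻³¹ × 8.220 × 10⁻²¹) = 1.224 × 10⁻²⁵ kg·m/s.
λ = h/p = 6.626 × 10⁻³⁴ / 1.224 × 10⁻²⁵ = 5.41 × 10⁻⁹ m = 5410 pm.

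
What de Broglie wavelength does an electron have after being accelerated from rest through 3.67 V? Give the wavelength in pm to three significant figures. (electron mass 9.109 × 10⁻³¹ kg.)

KE = eV = 1.602 × 10⁻¹⁹ × 3.670 = 5.879 × 10⁻¹⁹ J.
p = √(2mKE) = √(2 × 9.109 × 10⁻³¹ × 5.879 × 10⁻¹⁹) = 1.035 × 10⁻²⁴ kg·m/s.
λ = h/p = 6.626 × 10⁻³⁴ / 1.035 × 10⁻²⁴ = 6.40 × 10⁻¹⁰ m = 640 pm.

λ = 640 pm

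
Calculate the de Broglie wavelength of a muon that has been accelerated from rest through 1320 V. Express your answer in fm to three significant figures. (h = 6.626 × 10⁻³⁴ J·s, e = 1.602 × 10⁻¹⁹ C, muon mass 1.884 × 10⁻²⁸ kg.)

KE = eV = 1.602 × 10⁻¹⁹ × 1320 = 2.115 × 10⁻¹⁶ J.
p = √(2mKE) = √(2 × 1.884 × 10⁻²⁸ × 2.115 × 10⁻¹⁶) = 2.823 × 10⁻²² kg·m/s.
λ = h/p = 6.626 × 10⁻³⁴ / 2.823 × 10⁻²² = 2.35 × 10⁻¹² m = 2350 fm.

λ = 2350 fm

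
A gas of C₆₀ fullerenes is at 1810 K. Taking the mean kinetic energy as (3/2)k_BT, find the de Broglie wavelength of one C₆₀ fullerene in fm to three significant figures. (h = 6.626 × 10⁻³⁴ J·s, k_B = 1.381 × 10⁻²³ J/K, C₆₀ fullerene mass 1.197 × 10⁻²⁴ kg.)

λ = 2210 fm

KE = (3/2)k_BT = 1.5 × 1.381 × 10⁻²³ × 1810 = 3.749 × 10⁻²⁰ J.
p = √(2mKE) = √(2 × 1.197 × 10⁻²⁴ × 3.749 × 10⁻²⁰) = 2.996 × 10⁻²² kg·m/s.
λ = h/p = 2.21 × 10⁻¹² m = 2210 fm.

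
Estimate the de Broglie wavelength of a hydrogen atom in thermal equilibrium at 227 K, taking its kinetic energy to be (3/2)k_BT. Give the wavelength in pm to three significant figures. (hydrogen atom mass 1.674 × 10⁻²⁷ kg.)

KE = (3/2)k_BT = 1.5 × 1.381 × 10⁻²³ × 227 = 4.702 × 10⁻²¹ J.
p = √(2mKE) = √(2 × 1.674 × 10⁻²⁷ × 4.702 × 10⁻²¹) = 3.968 × 10⁻²⁴ kg·m/s.
λ = h/p = 1.67 × 10⁻¹⁰ m = 167 pm.

λ = 167 pm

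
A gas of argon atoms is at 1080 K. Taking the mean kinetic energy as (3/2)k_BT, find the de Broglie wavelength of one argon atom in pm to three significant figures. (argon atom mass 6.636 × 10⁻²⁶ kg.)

λ = 12.2 pm

KE = (3/2)k_BT = 1.5 × 1.381 × 10⁻²³ × 1080 = 2.237 × 10⁻²⁰ J.
p = √(2mKE) = √(2 × 6.636 × 10⁻²⁶ × 2.237 × 10⁻²⁰) = 5.449 × 10⁻²³ kg·m/s.
λ = h/p = 1.22 × 10⁻¹¹ m = 12.2 pm.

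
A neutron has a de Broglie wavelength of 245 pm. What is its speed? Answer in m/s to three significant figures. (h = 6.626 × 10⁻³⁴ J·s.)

v = 1610 m/s

p = h/λ = 6.626 × 10⁻³⁴ / 2.450 × 10⁻¹⁰ = 2.704 × 10⁻²⁴ kg·m/s.
v = p/m = 2.704 × 10⁻²⁴ / 1.675 × 10⁻²⁷ = 1.61 × 10³ m/s = 1610 m/s.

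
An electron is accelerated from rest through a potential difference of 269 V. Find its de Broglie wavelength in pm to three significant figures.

KE = eV = 1.602 × 10⁻¹⁹ × 269.0 = 4.309 × 10⁻¹⁷ J.
p = √(2mKE) = √(2 × 9.109 × 10⁻³¹ × 4.309 × 10⁻¹⁷) = 8.860 × 10⁻²⁴ kg·m/s.
λ = h/p = 6.626 × 10⁻³⁴ / 8.860 × 10⁻²⁴ = 7.48 × 10⁻¹¹ m = 74.8 pm.

λ = 74.8 pm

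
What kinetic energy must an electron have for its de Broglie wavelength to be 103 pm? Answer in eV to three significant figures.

p = h/λ = 6.626 × 10⁻³⁴ / 1.030 × 10⁻¹⁰ = 6.433 × 10⁻²⁴ kg·m/s.
KE = p²/(2m) = (6.433 × 10⁻²⁴)² / (2 × 9.109 × 10⁻³¹) = 2.272 × 10⁻¹⁷ J = 142 eV.

KE = 142 eV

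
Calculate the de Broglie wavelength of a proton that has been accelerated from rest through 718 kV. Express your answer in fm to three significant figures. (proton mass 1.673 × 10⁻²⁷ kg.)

KE = eV = 1.602 × 10⁻¹⁹ × 7.180 × 10⁵ = 1.150 × 10⁻¹³ J.
p = √(2mKE) = √(2 × 1.673 × 10⁻²⁷ × 1.150 × 10⁻¹³) = 1.962 × 10⁻²⁰ kg·m/s.
λ = h/p = 6.626 × 10⁻³⁴ / 1.962 × 10⁻²⁰ = 3.38 × 10⁻¹⁴ m = 33.8 fm.

λ = 33.8 fm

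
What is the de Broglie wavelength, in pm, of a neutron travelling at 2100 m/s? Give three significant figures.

p = mv = 1.675 × 10⁻²⁷ × 2100 = 3.518 × 10⁻²⁴ kg·m/s.
λ = h/p = 6.626 × 10⁻³⁴ / 3.518 × 10⁻²⁴ = 1.88 × 10⁻¹⁰ m = 188 pm.

λ = 188 pm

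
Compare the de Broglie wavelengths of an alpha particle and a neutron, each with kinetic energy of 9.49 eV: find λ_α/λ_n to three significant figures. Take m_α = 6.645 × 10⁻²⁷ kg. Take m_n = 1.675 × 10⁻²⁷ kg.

At fixed KE, p = √(2mKE) so λ = h/p ∝ 1/√m.
λ_α/λ_n = √(m_n/m_α) = √(1.675 × 10⁻²⁷/6.645 × 10⁻²⁷) = √(0.2521) = 0.502.

λ_α/λ_n = 0.502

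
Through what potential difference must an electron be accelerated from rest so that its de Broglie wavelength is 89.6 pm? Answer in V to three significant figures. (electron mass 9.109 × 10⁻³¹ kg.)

V = 187 V

p = h/λ = 6.626 × 10⁻³⁴ / 8.960 × 10⁻¹¹ = 7.395 × 10⁻²⁴ kg·m/s.
KE = p²/(2m) = 3.002 × 10⁻¹⁷ J.
V = KE/e = 3.002 × 10⁻¹⁷ / (1.602 × 10⁻¹⁹) = 187 V.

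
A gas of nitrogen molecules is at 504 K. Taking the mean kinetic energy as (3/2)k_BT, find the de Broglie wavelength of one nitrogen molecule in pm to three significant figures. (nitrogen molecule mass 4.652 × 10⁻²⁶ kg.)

KE = (3/2)k_BT = 1.5 × 1.381 × 10⁻²³ × 504 = 1.044 × 10⁻²⁰ J.
p = √(2mKE) = √(2 × 4.652 × 10⁻²⁶ × 1.044 × 10⁻²⁰) = 3.117 × 10⁻²³ kg·m/s.
λ = h/p = 2.13 × 10⁻¹¹ m = 21.3 pm.

λ = 21.3 pm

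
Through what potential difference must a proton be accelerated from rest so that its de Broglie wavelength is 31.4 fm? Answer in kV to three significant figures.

p = h/λ = 6.626 × 10⁻³⁴ / 3.140 × 10⁻¹⁴ = 2.110 × 10⁻²⁰ kg·m/s.
KE = p²/(2m) = 1.331 × 10⁻¹³ J.
V = KE/e = 1.331 × 10⁻¹³ / (1.602 × 10⁻¹⁹) = 831 kV.

V = 831 kV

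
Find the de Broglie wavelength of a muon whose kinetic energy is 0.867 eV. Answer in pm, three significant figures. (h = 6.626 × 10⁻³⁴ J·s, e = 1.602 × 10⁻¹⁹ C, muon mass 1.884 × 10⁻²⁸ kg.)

λ = 91.6 pm

KE = 0.867 eV = 1.389 × 10⁻¹⁹ J.
p = √(2mKE) = √(2 × 1.884 × 10⁻²⁸ × 1.389 × 10⁻¹⁹) = 7.234 × 10⁻²⁴ kg·m/s.
λ = h/p = 6.626 × 10⁻³⁴ / 7.234 × 10⁻²⁴ = 9.16 × 10⁻¹¹ m = 91.6 pm.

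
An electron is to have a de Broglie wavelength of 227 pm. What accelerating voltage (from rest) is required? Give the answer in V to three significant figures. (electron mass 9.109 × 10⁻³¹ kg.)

V = 29.2 V

p = h/λ = 6.626 × 10⁻³⁴ / 2.270 × 10⁻¹⁰ = 2.919 × 10⁻²⁴ kg·m/s.
KE = p²/(2m) = 4.677 × 10⁻¹⁸ J.
V = KE/e = 4.677 × 10⁻¹⁸ / (1.602 × 10⁻¹⁹) = 29.2 V.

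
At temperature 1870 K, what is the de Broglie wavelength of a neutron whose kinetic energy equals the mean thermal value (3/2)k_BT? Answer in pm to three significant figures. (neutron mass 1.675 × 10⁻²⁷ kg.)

λ = 58.2 pm

KE = (3/2)k_BT = 1.5 × 1.381 × 10⁻²³ × 1870 = 3.874 × 10⁻²⁰ J.
p = √(2mKE) = √(2 × 1.675 × 10⁻²⁷ × 3.874 × 10⁻²⁰) = 1.139 × 10⁻²³ kg·m/s.
λ = h/p = 5.82 × 10⁻¹¹ m = 58.2 pm.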